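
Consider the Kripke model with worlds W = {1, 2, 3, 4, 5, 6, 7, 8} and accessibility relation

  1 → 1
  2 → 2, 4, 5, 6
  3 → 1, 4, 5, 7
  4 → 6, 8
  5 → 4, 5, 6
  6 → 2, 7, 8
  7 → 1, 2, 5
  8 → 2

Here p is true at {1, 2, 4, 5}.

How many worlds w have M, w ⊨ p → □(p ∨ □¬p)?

1: p is T, □(p ∨ □¬p) is T. ✓
2: p is T, □(p ∨ □¬p) is F. ✗
3: p is F, □(p ∨ □¬p) is F. ✓
4: p is T, □(p ∨ □¬p) is F. ✗
5: p is T, □(p ∨ □¬p) is F. ✗
6: p is F, □(p ∨ □¬p) is F. ✓
7: p is F, □(p ∨ □¬p) is T. ✓
8: p is F, □(p ∨ □¬p) is T. ✓
Satisfying worlds: {1, 3, 6, 7, 8}.

5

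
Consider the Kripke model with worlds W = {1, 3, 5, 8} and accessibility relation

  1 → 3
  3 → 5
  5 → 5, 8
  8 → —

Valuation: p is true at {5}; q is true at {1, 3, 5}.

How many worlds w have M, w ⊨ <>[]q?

2

1: successors {3}; []q there: 3:T. ✓
3: successors {5}; []q there: 5:F. ✗
5: successors {5, 8}; []q there: 5:F, 8:T. ✓
8: no successors, so <>[]q fails. ✗
Satisfying worlds: {1, 5}.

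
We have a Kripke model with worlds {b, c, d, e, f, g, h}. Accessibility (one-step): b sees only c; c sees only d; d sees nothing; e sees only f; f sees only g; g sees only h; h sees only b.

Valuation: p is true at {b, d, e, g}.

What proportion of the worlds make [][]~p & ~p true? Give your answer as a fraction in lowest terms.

b: [][]~p is F, ~p is F. ✗
c: [][]~p is T, ~p is T. ✓
d: [][]~p is T, ~p is F. ✗
e: [][]~p is F, ~p is F. ✗
f: [][]~p is T, ~p is T. ✓
g: [][]~p is F, ~p is F. ✗
h: [][]~p is T, ~p is T. ✓
That's 3 of 7 worlds, so 3/7.

3/7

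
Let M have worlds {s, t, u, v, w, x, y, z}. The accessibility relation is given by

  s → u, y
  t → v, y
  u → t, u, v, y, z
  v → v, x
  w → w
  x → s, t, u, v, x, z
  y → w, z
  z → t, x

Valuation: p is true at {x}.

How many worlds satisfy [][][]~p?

s: successors {u, y}; [][]~p there: u:F, y:F. ✗
t: successors {v, y}; [][]~p there: v:F, y:F. ✗
u: successors {t, u, v, y, z}; [][]~p there: t:F, u:F, v:F, y:F, z:F. ✗
v: successors {v, x}; [][]~p there: v:F, x:F. ✗
w: successors {w}; [][]~p there: w:T. ✓
x: successors {s, t, u, v, x, z}; [][]~p there: s:T, t:F, u:F, v:F, x:F, z:F. ✗
y: successors {w, z}; [][]~p there: w:T, z:F. ✗
z: successors {t, x}; [][]~p there: t:F, x:F. ✗
Satisfying worlds: {w}.

1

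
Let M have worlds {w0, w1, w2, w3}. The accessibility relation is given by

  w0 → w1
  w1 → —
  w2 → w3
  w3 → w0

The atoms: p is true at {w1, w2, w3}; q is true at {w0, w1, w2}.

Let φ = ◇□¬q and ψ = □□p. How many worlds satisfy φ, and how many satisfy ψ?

1 and 3

For ◇□¬q:
w0: successors {w1}; □¬q there: w1:T. ✓
w1: no successors, so ◇□¬q fails. ✗
w2: successors {w3}; □¬q there: w3:F. ✗
w3: successors {w0}; □¬q there: w0:F. ✗
— 1 world.
For □□p:
w0: successors {w1}; □p there: w1:T. ✓
w1: no successors, so □□p holds vacuously. ✓
w2: successors {w3}; □p there: w3:F. ✗
w3: successors {w0}; □p there: w0:T. ✓
— 3 worlds.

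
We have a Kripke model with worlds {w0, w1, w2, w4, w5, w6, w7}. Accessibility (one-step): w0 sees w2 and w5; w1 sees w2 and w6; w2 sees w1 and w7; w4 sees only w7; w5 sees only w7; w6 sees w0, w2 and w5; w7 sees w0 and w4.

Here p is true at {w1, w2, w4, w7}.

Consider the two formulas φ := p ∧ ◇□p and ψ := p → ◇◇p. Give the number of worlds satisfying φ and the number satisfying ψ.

For p ∧ ◇□p:
w0: p is F, ◇□p is T. ✗
w1: p is T, ◇□p is T. ✓
w2: p is T, ◇□p is F. ✗
w4: p is T, ◇□p is F. ✗
w5: p is F, ◇□p is F. ✗
w6: p is F, ◇□p is T. ✗
w7: p is T, ◇□p is T. ✓
— 2 worlds.
For p → ◇◇p:
w0: p is F, ◇◇p is T. ✓
w1: p is T, ◇◇p is T. ✓
w2: p is T, ◇◇p is T. ✓
w4: p is T, ◇◇p is T. ✓
w5: p is F, ◇◇p is T. ✓
w6: p is F, ◇◇p is T. ✓
w7: p is T, ◇◇p is T. ✓
— 7 worlds.

2 and 7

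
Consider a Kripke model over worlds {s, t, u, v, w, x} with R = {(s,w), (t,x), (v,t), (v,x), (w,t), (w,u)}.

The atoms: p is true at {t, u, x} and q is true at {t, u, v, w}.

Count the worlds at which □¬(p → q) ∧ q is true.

s: □¬(p → q) is F, q is F. ✗
t: □¬(p → q) is T, q is T. ✓
u: □¬(p → q) is T, q is T. ✓
v: □¬(p → q) is F, q is T. ✗
w: □¬(p → q) is F, q is T. ✗
x: □¬(p → q) is T, q is F. ✗
Satisfying worlds: {t, u}.

2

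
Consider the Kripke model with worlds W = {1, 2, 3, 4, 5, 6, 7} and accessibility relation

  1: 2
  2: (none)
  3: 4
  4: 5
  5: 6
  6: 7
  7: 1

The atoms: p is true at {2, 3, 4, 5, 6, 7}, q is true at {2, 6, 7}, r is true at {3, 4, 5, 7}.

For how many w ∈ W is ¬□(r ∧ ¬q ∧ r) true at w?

4

1: □(r ∧ ¬q ∧ r) is F. ✓
2: □(r ∧ ¬q ∧ r) is T. ✗
3: □(r ∧ ¬q ∧ r) is T. ✗
4: □(r ∧ ¬q ∧ r) is T. ✗
5: □(r ∧ ¬q ∧ r) is F. ✓
6: □(r ∧ ¬q ∧ r) is F. ✓
7: □(r ∧ ¬q ∧ r) is F. ✓
Satisfying worlds: {1, 5, 6, 7}.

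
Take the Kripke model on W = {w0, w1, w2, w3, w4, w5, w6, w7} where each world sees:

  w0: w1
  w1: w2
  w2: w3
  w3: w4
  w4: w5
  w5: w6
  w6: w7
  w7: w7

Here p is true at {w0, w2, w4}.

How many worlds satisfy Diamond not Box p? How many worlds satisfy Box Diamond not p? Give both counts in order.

6 and 6

For Diamond not Box p:
w0: successors {w1}; not Box p there: w1:F. ✗
w1: successors {w2}; not Box p there: w2:T. ✓
w2: successors {w3}; not Box p there: w3:F. ✗
w3: successors {w4}; not Box p there: w4:T. ✓
w4: successors {w5}; not Box p there: w5:T. ✓
w5: successors {w6}; not Box p there: w6:T. ✓
w6: successors {w7}; not Box p there: w7:T. ✓
w7: successors {w7}; not Box p there: w7:T. ✓
— 6 worlds.
For Box Diamond not p:
w0: successors {w1}; Diamond not p there: w1:F. ✗
w1: successors {w2}; Diamond not p there: w2:T. ✓
w2: successors {w3}; Diamond not p there: w3:F. ✗
w3: successors {w4}; Diamond not p there: w4:T. ✓
w4: successors {w5}; Diamond not p there: w5:T. ✓
w5: successors {w6}; Diamond not p there: w6:T. ✓
w6: successors {w7}; Diamond not p there: w7:T. ✓
w7: successors {w7}; Diamond not p there: w7:T. ✓
— 6 worlds.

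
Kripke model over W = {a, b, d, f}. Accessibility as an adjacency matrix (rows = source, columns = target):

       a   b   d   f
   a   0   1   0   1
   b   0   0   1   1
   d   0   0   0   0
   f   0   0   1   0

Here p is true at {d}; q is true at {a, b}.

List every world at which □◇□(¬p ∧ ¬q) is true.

{a, d}

a: successors {b, f}; ◇□(¬p ∧ ¬q) there: b:T, f:T. ✓
b: successors {d, f}; ◇□(¬p ∧ ¬q) there: d:F, f:T. ✗
d: no successors, so □◇□(¬p ∧ ¬q) holds vacuously. ✓
f: successors {d}; ◇□(¬p ∧ ¬q) there: d:F. ✗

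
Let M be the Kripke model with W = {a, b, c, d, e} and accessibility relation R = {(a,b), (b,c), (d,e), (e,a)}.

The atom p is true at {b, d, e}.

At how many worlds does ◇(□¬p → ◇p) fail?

a: successors {b}; □¬p → ◇p there: b:F. ✗
b: successors {c}; □¬p → ◇p there: c:F. ✗
c: no successors, so ◇(□¬p → ◇p) fails. ✗
d: successors {e}; □¬p → ◇p there: e:F. ✗
e: successors {a}; □¬p → ◇p there: a:T. ✓
Satisfying worlds: {e}.
So ◇(□¬p → ◇p) fails at the other 4 worlds.

4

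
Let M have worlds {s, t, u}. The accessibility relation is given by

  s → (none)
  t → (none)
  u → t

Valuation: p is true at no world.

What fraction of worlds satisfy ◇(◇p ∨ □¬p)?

1/3

s: no successors, so ◇(◇p ∨ □¬p) fails. ✗
t: no successors, so ◇(◇p ∨ □¬p) fails. ✗
u: successors {t}; ◇p ∨ □¬p there: t:T. ✓
That's 1 of 3 worlds, so 1/3.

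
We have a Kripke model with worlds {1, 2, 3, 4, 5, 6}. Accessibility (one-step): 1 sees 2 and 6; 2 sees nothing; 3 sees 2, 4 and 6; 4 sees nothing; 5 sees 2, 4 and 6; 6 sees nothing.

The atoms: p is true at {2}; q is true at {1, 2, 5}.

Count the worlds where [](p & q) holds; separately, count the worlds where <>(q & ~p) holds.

For [](p & q):
1: successors {2, 6}; p & q there: 2:T, 6:F. ✗
2: no successors, so [](p & q) holds vacuously. ✓
3: successors {2, 4, 6}; p & q there: 2:T, 4:F, 6:F. ✗
4: no successors, so [](p & q) holds vacuously. ✓
5: successors {2, 4, 6}; p & q there: 2:T, 4:F, 6:F. ✗
6: no successors, so [](p & q) holds vacuously. ✓
— 3 worlds.
For <>(q & ~p):
1: successors {2, 6}; q & ~p there: 2:F, 6:F. ✗
2: no successors, so <>(q & ~p) fails. ✗
3: successors {2, 4, 6}; q & ~p there: 2:F, 4:F, 6:F. ✗
4: no successors, so <>(q & ~p) fails. ✗
5: successors {2, 4, 6}; q & ~p there: 2:F, 4:F, 6:F. ✗
6: no successors, so <>(q & ~p) fails. ✗
— 0 worlds.

3 and 0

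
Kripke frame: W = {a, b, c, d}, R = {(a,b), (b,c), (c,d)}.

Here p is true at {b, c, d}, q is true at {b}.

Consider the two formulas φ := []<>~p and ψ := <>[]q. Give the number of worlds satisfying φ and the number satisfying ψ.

1 and 1

For []<>~p:
a: successors {b}; <>~p there: b:F. ✗
b: successors {c}; <>~p there: c:F. ✗
c: successors {d}; <>~p there: d:F. ✗
d: no successors, so []<>~p holds vacuously. ✓
— 1 world.
For <>[]q:
a: successors {b}; []q there: b:F. ✗
b: successors {c}; []q there: c:F. ✗
c: successors {d}; []q there: d:T. ✓
d: no successors, so <>[]q fails. ✗
— 1 world.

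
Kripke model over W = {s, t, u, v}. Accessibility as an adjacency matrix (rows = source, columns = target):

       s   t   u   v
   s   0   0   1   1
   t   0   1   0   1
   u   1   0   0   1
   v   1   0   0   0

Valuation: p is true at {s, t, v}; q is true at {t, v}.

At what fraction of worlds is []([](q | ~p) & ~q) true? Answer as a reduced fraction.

s: successors {u, v}; [](q | ~p) & ~q there: u:F, v:F. ✗
t: successors {t, v}; [](q | ~p) & ~q there: t:F, v:F. ✗
u: successors {s, v}; [](q | ~p) & ~q there: s:T, v:F. ✗
v: successors {s}; [](q | ~p) & ~q there: s:T. ✓
That's 1 of 4 worlds, so 1/4.

1/4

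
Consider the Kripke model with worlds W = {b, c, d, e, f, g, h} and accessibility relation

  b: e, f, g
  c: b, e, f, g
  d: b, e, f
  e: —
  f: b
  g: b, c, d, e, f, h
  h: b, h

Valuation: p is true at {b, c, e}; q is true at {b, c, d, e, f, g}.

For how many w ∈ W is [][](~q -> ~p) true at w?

7

b: successors {e, f, g}; [](~q -> ~p) there: e:T, f:T, g:T. ✓
c: successors {b, e, f, g}; [](~q -> ~p) there: b:T, e:T, f:T, g:T. ✓
d: successors {b, e, f}; [](~q -> ~p) there: b:T, e:T, f:T. ✓
e: no successors, so [][](~q -> ~p) holds vacuously. ✓
f: successors {b}; [](~q -> ~p) there: b:T. ✓
g: successors {b, c, d, e, f, h}; [](~q -> ~p) there: b:T, c:T, d:T, e:T, f:T, h:T. ✓
h: successors {b, h}; [](~q -> ~p) there: b:T, h:T. ✓
Satisfying worlds: {b, c, d, e, f, g, h}.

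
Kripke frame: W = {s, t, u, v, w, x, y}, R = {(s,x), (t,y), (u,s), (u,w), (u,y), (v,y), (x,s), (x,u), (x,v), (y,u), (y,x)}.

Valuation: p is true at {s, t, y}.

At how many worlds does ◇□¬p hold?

s: successors {x}; □¬p there: x:F. ✗
t: successors {y}; □¬p there: y:T. ✓
u: successors {s, w, y}; □¬p there: s:T, w:T, y:T. ✓
v: successors {y}; □¬p there: y:T. ✓
w: no successors, so ◇□¬p fails. ✗
x: successors {s, u, v}; □¬p there: s:T, u:F, v:F. ✓
y: successors {u, x}; □¬p there: u:F, x:F. ✗
Satisfying worlds: {t, u, v, x}.

4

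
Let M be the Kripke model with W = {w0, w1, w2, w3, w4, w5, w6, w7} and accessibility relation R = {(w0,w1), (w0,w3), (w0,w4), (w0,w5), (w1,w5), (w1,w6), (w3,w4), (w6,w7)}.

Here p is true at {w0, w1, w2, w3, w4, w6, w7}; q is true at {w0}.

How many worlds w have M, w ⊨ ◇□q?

w0: successors {w1, w3, w4, w5}; □q there: w1:F, w3:F, w4:T, w5:T. ✓
w1: successors {w5, w6}; □q there: w5:T, w6:F. ✓
w2: no successors, so ◇□q fails. ✗
w3: successors {w4}; □q there: w4:T. ✓
w4: no successors, so ◇□q fails. ✗
w5: no successors, so ◇□q fails. ✗
w6: successors {w7}; □q there: w7:T. ✓
w7: no successors, so ◇□q fails. ✗
Satisfying worlds: {w0, w1, w3, w6}.

4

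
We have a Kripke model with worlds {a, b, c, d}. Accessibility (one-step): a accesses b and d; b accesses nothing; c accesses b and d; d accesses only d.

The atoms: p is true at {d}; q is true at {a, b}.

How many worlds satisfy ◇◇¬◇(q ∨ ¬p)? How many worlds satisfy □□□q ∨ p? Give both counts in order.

For ◇◇¬◇(q ∨ ¬p):
a: successors {b, d}; ◇¬◇(q ∨ ¬p) there: b:F, d:T. ✓
b: no successors, so ◇◇¬◇(q ∨ ¬p) fails. ✗
c: successors {b, d}; ◇¬◇(q ∨ ¬p) there: b:F, d:T. ✓
d: successors {d}; ◇¬◇(q ∨ ¬p) there: d:T. ✓
— 3 worlds.
For □□□q ∨ p:
a: □□□q is F, p is F. ✗
b: □□□q is T, p is F. ✓
c: □□□q is F, p is F. ✗
d: □□□q is F, p is T. ✓
— 2 worlds.

3 and 2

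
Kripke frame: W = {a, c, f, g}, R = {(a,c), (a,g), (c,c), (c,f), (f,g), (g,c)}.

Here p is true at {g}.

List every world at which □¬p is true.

{c, g}

a: successors {c, g}; ¬p there: c:T, g:F. ✗
c: successors {c, f}; ¬p there: c:T, f:T. ✓
f: successors {g}; ¬p there: g:F. ✗
g: successors {c}; ¬p there: c:T. ✓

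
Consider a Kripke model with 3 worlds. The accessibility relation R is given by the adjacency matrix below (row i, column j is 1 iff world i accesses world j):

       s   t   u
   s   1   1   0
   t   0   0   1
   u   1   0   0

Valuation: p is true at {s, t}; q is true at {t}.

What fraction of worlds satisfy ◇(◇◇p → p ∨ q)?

2/3

s: successors {s, t}; ◇◇p → p ∨ q there: s:T, t:T. ✓
t: successors {u}; ◇◇p → p ∨ q there: u:F. ✗
u: successors {s}; ◇◇p → p ∨ q there: s:T. ✓
That's 2 of 3 worlds, so 2/3.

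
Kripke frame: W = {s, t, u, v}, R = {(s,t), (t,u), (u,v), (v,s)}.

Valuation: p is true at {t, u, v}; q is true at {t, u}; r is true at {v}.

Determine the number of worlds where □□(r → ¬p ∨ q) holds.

s: successors {t}; □(r → ¬p ∨ q) there: t:T. ✓
t: successors {u}; □(r → ¬p ∨ q) there: u:F. ✗
u: successors {v}; □(r → ¬p ∨ q) there: v:T. ✓
v: successors {s}; □(r → ¬p ∨ q) there: s:T. ✓
Satisfying worlds: {s, u, v}.

3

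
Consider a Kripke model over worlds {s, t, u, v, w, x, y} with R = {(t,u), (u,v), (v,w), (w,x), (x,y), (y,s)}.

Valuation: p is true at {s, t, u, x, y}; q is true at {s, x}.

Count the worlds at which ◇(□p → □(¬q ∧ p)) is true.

4

s: no successors, so ◇(□p → □(¬q ∧ p)) fails. ✗
t: successors {u}; □p → □(¬q ∧ p) there: u:T. ✓
u: successors {v}; □p → □(¬q ∧ p) there: v:T. ✓
v: successors {w}; □p → □(¬q ∧ p) there: w:F. ✗
w: successors {x}; □p → □(¬q ∧ p) there: x:T. ✓
x: successors {y}; □p → □(¬q ∧ p) there: y:F. ✗
y: successors {s}; □p → □(¬q ∧ p) there: s:T. ✓
Satisfying worlds: {t, u, w, y}.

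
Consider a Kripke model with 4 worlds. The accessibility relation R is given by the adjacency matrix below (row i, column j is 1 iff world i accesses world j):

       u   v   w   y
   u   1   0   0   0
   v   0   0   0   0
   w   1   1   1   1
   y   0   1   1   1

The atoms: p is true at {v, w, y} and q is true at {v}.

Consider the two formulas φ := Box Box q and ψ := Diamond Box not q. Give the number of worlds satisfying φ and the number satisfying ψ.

1 and 3

For Box Box q:
u: successors {u}; Box q there: u:F. ✗
v: no successors, so Box Box q holds vacuously. ✓
w: successors {u, v, w, y}; Box q there: u:F, v:T, w:F, y:F. ✗
y: successors {v, w, y}; Box q there: v:T, w:F, y:F. ✗
— 1 world.
For Diamond Box not q:
u: successors {u}; Box not q there: u:T. ✓
v: no successors, so Diamond Box not q fails. ✗
w: successors {u, v, w, y}; Box not q there: u:T, v:T, w:F, y:F. ✓
y: successors {v, w, y}; Box not q there: v:T, w:F, y:F. ✓
— 3 worlds.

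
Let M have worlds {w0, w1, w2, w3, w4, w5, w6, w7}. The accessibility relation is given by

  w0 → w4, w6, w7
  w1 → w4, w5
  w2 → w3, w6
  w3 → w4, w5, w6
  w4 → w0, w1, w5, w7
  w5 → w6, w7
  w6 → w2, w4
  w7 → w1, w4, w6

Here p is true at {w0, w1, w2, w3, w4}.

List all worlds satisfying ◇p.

w0: successors {w4, w6, w7}; p there: w4:T, w6:F, w7:F. ✓
w1: successors {w4, w5}; p there: w4:T, w5:F. ✓
w2: successors {w3, w6}; p there: w3:T, w6:F. ✓
w3: successors {w4, w5, w6}; p there: w4:T, w5:F, w6:F. ✓
w4: successors {w0, w1, w5, w7}; p there: w0:T, w1:T, w5:F, w7:F. ✓
w5: successors {w6, w7}; p there: w6:F, w7:F. ✗
w6: successors {w2, w4}; p there: w2:T, w4:T. ✓
w7: successors {w1, w4, w6}; p there: w1:T, w4:T, w6:F. ✓

{w0, w1, w2, w3, w4, w6, w7}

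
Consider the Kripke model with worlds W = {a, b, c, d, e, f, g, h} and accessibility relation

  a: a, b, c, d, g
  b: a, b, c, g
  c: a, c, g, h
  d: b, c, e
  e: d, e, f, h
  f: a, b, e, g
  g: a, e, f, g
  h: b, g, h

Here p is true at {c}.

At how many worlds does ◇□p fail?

8

a: successors {a, b, c, d, g}; □p there: a:F, b:F, c:F, d:F, g:F. ✗
b: successors {a, b, c, g}; □p there: a:F, b:F, c:F, g:F. ✗
c: successors {a, c, g, h}; □p there: a:F, c:F, g:F, h:F. ✗
d: successors {b, c, e}; □p there: b:F, c:F, e:F. ✗
e: successors {d, e, f, h}; □p there: d:F, e:F, f:F, h:F. ✗
f: successors {a, b, e, g}; □p there: a:F, b:F, e:F, g:F. ✗
g: successors {a, e, f, g}; □p there: a:F, e:F, f:F, g:F. ✗
h: successors {b, g, h}; □p there: b:F, g:F, h:F. ✗
Satisfying worlds: ∅.
So ◇□p fails at the other 8 worlds.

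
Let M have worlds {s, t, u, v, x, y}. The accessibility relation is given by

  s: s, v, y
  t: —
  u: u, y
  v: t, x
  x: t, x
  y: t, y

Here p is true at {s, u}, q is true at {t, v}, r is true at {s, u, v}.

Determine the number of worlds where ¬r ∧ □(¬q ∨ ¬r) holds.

3

s: ¬r is F, □(¬q ∨ ¬r) is F. ✗
t: ¬r is T, □(¬q ∨ ¬r) is T. ✓
u: ¬r is F, □(¬q ∨ ¬r) is T. ✗
v: ¬r is F, □(¬q ∨ ¬r) is T. ✗
x: ¬r is T, □(¬q ∨ ¬r) is T. ✓
y: ¬r is T, □(¬q ∨ ¬r) is T. ✓
Satisfying worlds: {t, x, y}.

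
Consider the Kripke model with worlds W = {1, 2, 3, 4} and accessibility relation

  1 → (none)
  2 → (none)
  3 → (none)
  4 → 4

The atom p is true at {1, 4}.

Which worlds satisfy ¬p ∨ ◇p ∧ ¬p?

1: ¬p is F, ◇p ∧ ¬p is F. ✗
2: ¬p is T, ◇p ∧ ¬p is F. ✓
3: ¬p is T, ◇p ∧ ¬p is F. ✓
4: ¬p is F, ◇p ∧ ¬p is F. ✗

{2, 3}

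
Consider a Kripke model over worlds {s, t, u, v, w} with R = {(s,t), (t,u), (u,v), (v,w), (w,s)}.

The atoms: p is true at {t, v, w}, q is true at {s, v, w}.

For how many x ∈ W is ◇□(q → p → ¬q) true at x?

s: successors {t}; □(q → p → ¬q) there: t:T. ✓
t: successors {u}; □(q → p → ¬q) there: u:F. ✗
u: successors {v}; □(q → p → ¬q) there: v:F. ✗
v: successors {w}; □(q → p → ¬q) there: w:T. ✓
w: successors {s}; □(q → p → ¬q) there: s:T. ✓
Satisfying worlds: {s, v, w}.

3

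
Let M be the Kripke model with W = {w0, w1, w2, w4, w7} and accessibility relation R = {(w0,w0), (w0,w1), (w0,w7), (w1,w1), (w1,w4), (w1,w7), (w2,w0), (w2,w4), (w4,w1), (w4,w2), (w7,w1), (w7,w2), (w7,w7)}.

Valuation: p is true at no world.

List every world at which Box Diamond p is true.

w0: successors {w0, w1, w7}; Diamond p there: w0:F, w1:F, w7:F. ✗
w1: successors {w1, w4, w7}; Diamond p there: w1:F, w4:F, w7:F. ✗
w2: successors {w0, w4}; Diamond p there: w0:F, w4:F. ✗
w4: successors {w1, w2}; Diamond p there: w1:F, w2:F. ✗
w7: successors {w1, w2, w7}; Diamond p there: w1:F, w2:F, w7:F. ✗

∅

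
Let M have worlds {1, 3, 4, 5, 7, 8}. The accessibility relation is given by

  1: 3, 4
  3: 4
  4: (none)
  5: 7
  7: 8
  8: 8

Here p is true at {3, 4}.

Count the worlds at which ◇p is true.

1: successors {3, 4}; p there: 3:T, 4:T. ✓
3: successors {4}; p there: 4:T. ✓
4: no successors, so ◇p fails. ✗
5: successors {7}; p there: 7:F. ✗
7: successors {8}; p there: 8:F. ✗
8: successors {8}; p there: 8:F. ✗
Satisfying worlds: {1, 3}.

2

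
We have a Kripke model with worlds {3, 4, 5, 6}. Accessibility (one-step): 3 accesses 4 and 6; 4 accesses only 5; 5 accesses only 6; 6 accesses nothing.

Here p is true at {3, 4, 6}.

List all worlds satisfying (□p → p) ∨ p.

{3, 4, 6}

3: □p → p is T, p is T. ✓
4: □p → p is T, p is T. ✓
5: □p → p is F, p is F. ✗
6: □p → p is T, p is T. ✓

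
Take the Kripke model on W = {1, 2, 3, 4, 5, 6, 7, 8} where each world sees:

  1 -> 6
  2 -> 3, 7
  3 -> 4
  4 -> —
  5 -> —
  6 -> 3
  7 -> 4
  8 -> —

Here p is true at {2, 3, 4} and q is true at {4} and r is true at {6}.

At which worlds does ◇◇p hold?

1: successors {6}; ◇p there: 6:T. ✓
2: successors {3, 7}; ◇p there: 3:T, 7:T. ✓
3: successors {4}; ◇p there: 4:F. ✗
4: no successors, so ◇◇p fails. ✗
5: no successors, so ◇◇p fails. ✗
6: successors {3}; ◇p there: 3:T. ✓
7: successors {4}; ◇p there: 4:F. ✗
8: no successors, so ◇◇p fails. ✗

{1, 2, 6}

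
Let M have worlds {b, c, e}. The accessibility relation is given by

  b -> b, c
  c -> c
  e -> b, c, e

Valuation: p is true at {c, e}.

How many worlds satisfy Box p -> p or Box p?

b: Box p is F, p or Box p is F. ✓
c: Box p is T, p or Box p is T. ✓
e: Box p is F, p or Box p is T. ✓
Satisfying worlds: {b, c, e}.

3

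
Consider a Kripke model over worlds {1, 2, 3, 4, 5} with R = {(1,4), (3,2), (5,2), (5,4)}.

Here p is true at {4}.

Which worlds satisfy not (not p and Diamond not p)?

1: not p and Diamond not p is F. ✓
2: not p and Diamond not p is F. ✓
3: not p and Diamond not p is T. ✗
4: not p and Diamond not p is F. ✓
5: not p and Diamond not p is T. ✗

{1, 2, 4}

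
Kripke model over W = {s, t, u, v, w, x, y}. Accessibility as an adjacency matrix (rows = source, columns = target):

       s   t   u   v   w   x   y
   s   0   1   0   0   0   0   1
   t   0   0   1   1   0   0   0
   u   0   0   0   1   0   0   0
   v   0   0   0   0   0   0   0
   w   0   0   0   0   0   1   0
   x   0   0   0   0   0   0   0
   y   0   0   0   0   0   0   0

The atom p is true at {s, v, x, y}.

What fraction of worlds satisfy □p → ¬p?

s: □p is F, ¬p is F. ✓
t: □p is F, ¬p is T. ✓
u: □p is T, ¬p is T. ✓
v: □p is T, ¬p is F. ✗
w: □p is T, ¬p is T. ✓
x: □p is T, ¬p is F. ✗
y: □p is T, ¬p is F. ✗
That's 4 of 7 worlds, so 4/7.

4/7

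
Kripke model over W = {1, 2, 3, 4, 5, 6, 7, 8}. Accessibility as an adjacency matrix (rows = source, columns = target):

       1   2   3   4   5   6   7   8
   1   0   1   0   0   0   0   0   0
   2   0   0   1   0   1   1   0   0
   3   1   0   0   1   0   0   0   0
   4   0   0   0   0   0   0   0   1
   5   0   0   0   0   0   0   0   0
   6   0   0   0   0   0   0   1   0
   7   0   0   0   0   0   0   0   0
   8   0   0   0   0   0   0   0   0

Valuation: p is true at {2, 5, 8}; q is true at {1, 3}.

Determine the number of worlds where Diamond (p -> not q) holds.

1: successors {2}; p -> not q there: 2:T. ✓
2: successors {3, 5, 6}; p -> not q there: 3:T, 5:T, 6:T. ✓
3: successors {1, 4}; p -> not q there: 1:T, 4:T. ✓
4: successors {8}; p -> not q there: 8:T. ✓
5: no successors, so Diamond (p -> not q) fails. ✗
6: successors {7}; p -> not q there: 7:T. ✓
7: no successors, so Diamond (p -> not q) fails. ✗
8: no successors, so Diamond (p -> not q) fails. ✗
Satisfying worlds: {1, 2, 3, 4, 6}.

5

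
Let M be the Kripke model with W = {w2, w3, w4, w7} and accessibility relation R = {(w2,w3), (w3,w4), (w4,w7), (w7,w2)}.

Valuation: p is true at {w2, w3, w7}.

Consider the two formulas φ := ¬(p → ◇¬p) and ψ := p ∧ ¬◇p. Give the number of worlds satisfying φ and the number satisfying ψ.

For ¬(p → ◇¬p):
w2: p → ◇¬p is F. ✓
w3: p → ◇¬p is T. ✗
w4: p → ◇¬p is T. ✗
w7: p → ◇¬p is F. ✓
— 2 worlds.
For p ∧ ¬◇p:
w2: p is T, ¬◇p is F. ✗
w3: p is T, ¬◇p is T. ✓
w4: p is F, ¬◇p is F. ✗
w7: p is T, ¬◇p is F. ✗
— 1 world.

2 and 1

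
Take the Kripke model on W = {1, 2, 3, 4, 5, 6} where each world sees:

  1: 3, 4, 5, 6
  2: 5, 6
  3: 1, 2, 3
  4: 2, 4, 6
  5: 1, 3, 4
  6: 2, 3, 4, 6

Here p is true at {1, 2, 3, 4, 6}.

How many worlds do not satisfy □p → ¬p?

3

1: □p is F, ¬p is F. ✓
2: □p is F, ¬p is F. ✓
3: □p is T, ¬p is F. ✗
4: □p is T, ¬p is F. ✗
5: □p is T, ¬p is T. ✓
6: □p is T, ¬p is F. ✗
Satisfying worlds: {1, 2, 5}.
So □p → ¬p fails at the other 3 worlds.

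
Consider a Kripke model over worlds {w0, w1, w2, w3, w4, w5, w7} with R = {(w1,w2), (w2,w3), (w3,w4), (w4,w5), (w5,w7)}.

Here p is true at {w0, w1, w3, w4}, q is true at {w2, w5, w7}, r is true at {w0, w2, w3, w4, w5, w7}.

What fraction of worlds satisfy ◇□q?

w0: no successors, so ◇□q fails. ✗
w1: successors {w2}; □q there: w2:F. ✗
w2: successors {w3}; □q there: w3:F. ✗
w3: successors {w4}; □q there: w4:T. ✓
w4: successors {w5}; □q there: w5:T. ✓
w5: successors {w7}; □q there: w7:T. ✓
w7: no successors, so ◇□q fails. ✗
That's 3 of 7 worlds, so 3/7.

3/7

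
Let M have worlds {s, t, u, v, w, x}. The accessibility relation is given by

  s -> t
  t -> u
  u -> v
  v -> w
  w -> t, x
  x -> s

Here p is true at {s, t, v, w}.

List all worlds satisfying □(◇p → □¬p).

s: successors {t}; ◇p → □¬p there: t:T. ✓
t: successors {u}; ◇p → □¬p there: u:F. ✗
u: successors {v}; ◇p → □¬p there: v:F. ✗
v: successors {w}; ◇p → □¬p there: w:F. ✗
w: successors {t, x}; ◇p → □¬p there: t:T, x:F. ✗
x: successors {s}; ◇p → □¬p there: s:F. ✗

{s}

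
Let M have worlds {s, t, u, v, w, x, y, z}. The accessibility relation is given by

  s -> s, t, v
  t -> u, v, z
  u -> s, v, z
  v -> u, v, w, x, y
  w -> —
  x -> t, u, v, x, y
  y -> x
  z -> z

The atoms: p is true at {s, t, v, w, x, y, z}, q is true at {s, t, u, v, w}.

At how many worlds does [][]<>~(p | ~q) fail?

s: successors {s, t, v}; []<>~(p | ~q) there: s:F, t:F, v:F. ✗
t: successors {u, v, z}; []<>~(p | ~q) there: u:F, v:F, z:F. ✗
u: successors {s, v, z}; []<>~(p | ~q) there: s:F, v:F, z:F. ✗
v: successors {u, v, w, x, y}; []<>~(p | ~q) there: u:F, v:F, w:T, x:F, y:T. ✗
w: no successors, so [][]<>~(p | ~q) holds vacuously. ✓
x: successors {t, u, v, x, y}; []<>~(p | ~q) there: t:F, u:F, v:F, x:F, y:T. ✗
y: successors {x}; []<>~(p | ~q) there: x:F. ✗
z: successors {z}; []<>~(p | ~q) there: z:F. ✗
Satisfying worlds: {w}.
So [][]<>~(p | ~q) fails at the other 7 worlds.

7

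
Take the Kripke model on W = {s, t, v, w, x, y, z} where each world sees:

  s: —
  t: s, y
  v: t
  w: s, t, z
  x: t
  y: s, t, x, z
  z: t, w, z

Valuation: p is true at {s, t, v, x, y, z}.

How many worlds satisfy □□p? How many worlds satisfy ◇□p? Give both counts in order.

4 and 6

For □□p:
s: no successors, so □□p holds vacuously. ✓
t: successors {s, y}; □p there: s:T, y:T. ✓
v: successors {t}; □p there: t:T. ✓
w: successors {s, t, z}; □p there: s:T, t:T, z:F. ✗
x: successors {t}; □p there: t:T. ✓
y: successors {s, t, x, z}; □p there: s:T, t:T, x:T, z:F. ✗
z: successors {t, w, z}; □p there: t:T, w:T, z:F. ✗
— 4 worlds.
For ◇□p:
s: no successors, so ◇□p fails. ✗
t: successors {s, y}; □p there: s:T, y:T. ✓
v: successors {t}; □p there: t:T. ✓
w: successors {s, t, z}; □p there: s:T, t:T, z:F. ✓
x: successors {t}; □p there: t:T. ✓
y: successors {s, t, x, z}; □p there: s:T, t:T, x:T, z:F. ✓
z: successors {t, w, z}; □p there: t:T, w:T, z:F. ✓
— 6 worlds.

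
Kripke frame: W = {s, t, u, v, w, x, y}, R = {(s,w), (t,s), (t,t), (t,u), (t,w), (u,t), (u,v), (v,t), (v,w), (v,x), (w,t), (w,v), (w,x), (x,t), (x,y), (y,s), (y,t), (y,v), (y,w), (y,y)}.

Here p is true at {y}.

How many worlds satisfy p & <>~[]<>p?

1

s: p is F, <>~[]<>p is T. ✗
t: p is F, <>~[]<>p is T. ✗
u: p is F, <>~[]<>p is T. ✗
v: p is F, <>~[]<>p is T. ✗
w: p is F, <>~[]<>p is T. ✗
x: p is F, <>~[]<>p is T. ✗
y: p is T, <>~[]<>p is T. ✓
Satisfying worlds: {y}.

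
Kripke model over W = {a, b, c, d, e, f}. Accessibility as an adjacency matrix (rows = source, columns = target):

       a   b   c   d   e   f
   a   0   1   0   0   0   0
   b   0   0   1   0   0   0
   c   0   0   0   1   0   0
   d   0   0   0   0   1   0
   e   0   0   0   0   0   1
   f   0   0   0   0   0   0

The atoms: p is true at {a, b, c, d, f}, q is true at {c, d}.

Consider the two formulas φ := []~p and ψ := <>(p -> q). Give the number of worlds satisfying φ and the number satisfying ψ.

For []~p:
a: successors {b}; ~p there: b:F. ✗
b: successors {c}; ~p there: c:F. ✗
c: successors {d}; ~p there: d:F. ✗
d: successors {e}; ~p there: e:T. ✓
e: successors {f}; ~p there: f:F. ✗
f: no successors, so []~p holds vacuously. ✓
— 2 worlds.
For <>(p -> q):
a: successors {b}; p -> q there: b:F. ✗
b: successors {c}; p -> q there: c:T. ✓
c: successors {d}; p -> q there: d:T. ✓
d: successors {e}; p -> q there: e:T. ✓
e: successors {f}; p -> q there: f:F. ✗
f: no successors, so <>(p -> q) fails. ✗
— 3 worlds.

2 and 3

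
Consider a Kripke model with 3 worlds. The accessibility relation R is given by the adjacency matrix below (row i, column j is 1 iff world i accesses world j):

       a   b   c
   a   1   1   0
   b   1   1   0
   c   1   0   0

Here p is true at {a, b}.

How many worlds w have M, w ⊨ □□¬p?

0

a: successors {a, b}; □¬p there: a:F, b:F. ✗
b: successors {a, b}; □¬p there: a:F, b:F. ✗
c: successors {a}; □¬p there: a:F. ✗
Satisfying worlds: ∅.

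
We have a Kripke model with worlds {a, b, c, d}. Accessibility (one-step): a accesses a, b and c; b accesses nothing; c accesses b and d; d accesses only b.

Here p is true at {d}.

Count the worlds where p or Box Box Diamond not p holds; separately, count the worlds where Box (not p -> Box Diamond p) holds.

2 and 3

For p or Box Box Diamond not p:
a: p is F, Box Box Diamond not p is F. ✗
b: p is F, Box Box Diamond not p is T. ✓
c: p is F, Box Box Diamond not p is F. ✗
d: p is T, Box Box Diamond not p is T. ✓
— 2 worlds.
For Box (not p -> Box Diamond p):
a: successors {a, b, c}; not p -> Box Diamond p there: a:F, b:T, c:F. ✗
b: no successors, so Box (not p -> Box Diamond p) holds vacuously. ✓
c: successors {b, d}; not p -> Box Diamond p there: b:T, d:T. ✓
d: successors {b}; not p -> Box Diamond p there: b:T. ✓
— 3 worlds.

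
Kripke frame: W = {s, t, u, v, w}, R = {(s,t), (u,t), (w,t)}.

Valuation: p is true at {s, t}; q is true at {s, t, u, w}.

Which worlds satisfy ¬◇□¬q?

s: ◇□¬q is T. ✗
t: ◇□¬q is F. ✓
u: ◇□¬q is T. ✗
v: ◇□¬q is F. ✓
w: ◇□¬q is T. ✗

{t, v}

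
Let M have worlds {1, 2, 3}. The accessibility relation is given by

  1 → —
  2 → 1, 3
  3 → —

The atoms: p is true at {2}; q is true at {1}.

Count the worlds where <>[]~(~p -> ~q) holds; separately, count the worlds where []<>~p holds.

For <>[]~(~p -> ~q):
1: no successors, so <>[]~(~p -> ~q) fails. ✗
2: successors {1, 3}; []~(~p -> ~q) there: 1:T, 3:T. ✓
3: no successors, so <>[]~(~p -> ~q) fails. ✗
— 1 world.
For []<>~p:
1: no successors, so []<>~p holds vacuously. ✓
2: successors {1, 3}; <>~p there: 1:F, 3:F. ✗
3: no successors, so []<>~p holds vacuously. ✓
— 2 worlds.

1 and 2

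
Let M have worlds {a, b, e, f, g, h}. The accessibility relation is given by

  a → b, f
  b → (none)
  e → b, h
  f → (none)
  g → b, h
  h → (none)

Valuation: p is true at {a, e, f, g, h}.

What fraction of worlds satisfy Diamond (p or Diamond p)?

1/2

a: successors {b, f}; p or Diamond p there: b:F, f:T. ✓
b: no successors, so Diamond (p or Diamond p) fails. ✗
e: successors {b, h}; p or Diamond p there: b:F, h:T. ✓
f: no successors, so Diamond (p or Diamond p) fails. ✗
g: successors {b, h}; p or Diamond p there: b:F, h:T. ✓
h: no successors, so Diamond (p or Diamond p) fails. ✗
That's 3 of 6 worlds, so 3/6 = 1/2.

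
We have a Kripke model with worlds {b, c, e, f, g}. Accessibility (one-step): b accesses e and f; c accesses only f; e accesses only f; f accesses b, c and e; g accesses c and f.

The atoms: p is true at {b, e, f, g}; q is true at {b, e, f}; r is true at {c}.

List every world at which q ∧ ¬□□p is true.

{b, e}

b: q is T, ¬□□p is T. ✓
c: q is F, ¬□□p is T. ✗
e: q is T, ¬□□p is T. ✓
f: q is T, ¬□□p is F. ✗
g: q is F, ¬□□p is T. ✗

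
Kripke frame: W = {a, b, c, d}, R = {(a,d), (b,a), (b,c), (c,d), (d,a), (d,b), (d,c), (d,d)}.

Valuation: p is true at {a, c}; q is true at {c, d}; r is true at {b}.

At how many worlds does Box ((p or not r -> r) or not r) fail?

a: successors {d}; (p or not r -> r) or not r there: d:T. ✓
b: successors {a, c}; (p or not r -> r) or not r there: a:T, c:T. ✓
c: successors {d}; (p or not r -> r) or not r there: d:T. ✓
d: successors {a, b, c, d}; (p or not r -> r) or not r there: a:T, b:T, c:T, d:T. ✓
Satisfying worlds: {a, b, c, d}.
So Box ((p or not r -> r) or not r) fails at the other 0 worlds.

0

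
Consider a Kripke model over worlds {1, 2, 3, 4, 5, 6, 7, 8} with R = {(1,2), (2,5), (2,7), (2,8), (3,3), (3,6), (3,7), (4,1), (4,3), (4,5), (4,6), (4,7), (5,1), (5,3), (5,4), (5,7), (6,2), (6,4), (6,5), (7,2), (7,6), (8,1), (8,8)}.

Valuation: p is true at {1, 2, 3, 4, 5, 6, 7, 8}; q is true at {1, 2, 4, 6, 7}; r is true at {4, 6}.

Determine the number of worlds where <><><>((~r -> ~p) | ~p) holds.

1: successors {2}; <><>((~r -> ~p) | ~p) there: 2:T. ✓
2: successors {5, 7, 8}; <><>((~r -> ~p) | ~p) there: 5:T, 7:T, 8:F. ✓
3: successors {3, 6, 7}; <><>((~r -> ~p) | ~p) there: 3:T, 6:T, 7:T. ✓
4: successors {1, 3, 5, 6, 7}; <><>((~r -> ~p) | ~p) there: 1:F, 3:T, 5:T, 6:T, 7:T. ✓
5: successors {1, 3, 4, 7}; <><>((~r -> ~p) | ~p) there: 1:F, 3:T, 4:T, 7:T. ✓
6: successors {2, 4, 5}; <><>((~r -> ~p) | ~p) there: 2:T, 4:T, 5:T. ✓
7: successors {2, 6}; <><>((~r -> ~p) | ~p) there: 2:T, 6:T. ✓
8: successors {1, 8}; <><>((~r -> ~p) | ~p) there: 1:F, 8:F. ✗
Satisfying worlds: {1, 2, 3, 4, 5, 6, 7}.

7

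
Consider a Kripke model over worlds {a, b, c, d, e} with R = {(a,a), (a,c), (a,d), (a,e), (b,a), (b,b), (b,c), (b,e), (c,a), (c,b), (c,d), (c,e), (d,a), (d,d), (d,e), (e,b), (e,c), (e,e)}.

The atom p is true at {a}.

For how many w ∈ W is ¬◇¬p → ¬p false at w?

a: ¬◇¬p is F, ¬p is F. ✓
b: ¬◇¬p is F, ¬p is T. ✓
c: ¬◇¬p is F, ¬p is T. ✓
d: ¬◇¬p is F, ¬p is T. ✓
e: ¬◇¬p is F, ¬p is T. ✓
Satisfying worlds: {a, b, c, d, e}.
So ¬◇¬p → ¬p fails at the other 0 worlds.

0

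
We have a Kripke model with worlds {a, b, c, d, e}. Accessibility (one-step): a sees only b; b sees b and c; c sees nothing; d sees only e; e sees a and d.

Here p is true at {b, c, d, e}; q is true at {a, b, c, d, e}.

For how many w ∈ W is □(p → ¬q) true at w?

1

a: successors {b}; p → ¬q there: b:F. ✗
b: successors {b, c}; p → ¬q there: b:F, c:F. ✗
c: no successors, so □(p → ¬q) holds vacuously. ✓
d: successors {e}; p → ¬q there: e:F. ✗
e: successors {a, d}; p → ¬q there: a:T, d:F. ✗
Satisfying worlds: {c}.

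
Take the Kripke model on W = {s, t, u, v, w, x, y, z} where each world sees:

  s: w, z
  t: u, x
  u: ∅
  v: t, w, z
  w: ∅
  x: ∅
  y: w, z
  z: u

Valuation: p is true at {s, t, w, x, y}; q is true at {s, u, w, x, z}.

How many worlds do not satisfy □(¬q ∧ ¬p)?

5

s: successors {w, z}; ¬q ∧ ¬p there: w:F, z:F. ✗
t: successors {u, x}; ¬q ∧ ¬p there: u:F, x:F. ✗
u: no successors, so □(¬q ∧ ¬p) holds vacuously. ✓
v: successors {t, w, z}; ¬q ∧ ¬p there: t:F, w:F, z:F. ✗
w: no successors, so □(¬q ∧ ¬p) holds vacuously. ✓
x: no successors, so □(¬q ∧ ¬p) holds vacuously. ✓
y: successors {w, z}; ¬q ∧ ¬p there: w:F, z:F. ✗
z: successors {u}; ¬q ∧ ¬p there: u:F. ✗
Satisfying worlds: {u, w, x}.
So □(¬q ∧ ¬p) fails at the other 5 worlds.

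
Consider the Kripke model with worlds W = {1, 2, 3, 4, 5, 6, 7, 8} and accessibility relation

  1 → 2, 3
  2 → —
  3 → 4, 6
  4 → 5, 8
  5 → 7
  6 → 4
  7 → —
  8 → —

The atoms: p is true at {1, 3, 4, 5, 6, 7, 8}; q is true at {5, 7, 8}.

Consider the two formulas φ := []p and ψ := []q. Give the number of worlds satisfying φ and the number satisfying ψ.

For []p:
1: successors {2, 3}; p there: 2:F, 3:T. ✗
2: no successors, so []p holds vacuously. ✓
3: successors {4, 6}; p there: 4:T, 6:T. ✓
4: successors {5, 8}; p there: 5:T, 8:T. ✓
5: successors {7}; p there: 7:T. ✓
6: successors {4}; p there: 4:T. ✓
7: no successors, so []p holds vacuously. ✓
8: no successors, so []p holds vacuously. ✓
— 7 worlds.
For []q:
1: successors {2, 3}; q there: 2:F, 3:F. ✗
2: no successors, so []q holds vacuously. ✓
3: successors {4, 6}; q there: 4:F, 6:F. ✗
4: successors {5, 8}; q there: 5:T, 8:T. ✓
5: successors {7}; q there: 7:T. ✓
6: successors {4}; q there: 4:F. ✗
7: no successors, so []q holds vacuously. ✓
8: no successors, so []q holds vacuously. ✓
— 5 worlds.

7 and 5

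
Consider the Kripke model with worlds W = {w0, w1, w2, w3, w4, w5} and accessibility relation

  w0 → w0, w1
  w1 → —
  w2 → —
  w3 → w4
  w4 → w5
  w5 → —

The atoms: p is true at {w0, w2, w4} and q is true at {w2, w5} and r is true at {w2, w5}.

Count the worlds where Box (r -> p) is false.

1

w0: successors {w0, w1}; r -> p there: w0:T, w1:T. ✓
w1: no successors, so Box (r -> p) holds vacuously. ✓
w2: no successors, so Box (r -> p) holds vacuously. ✓
w3: successors {w4}; r -> p there: w4:T. ✓
w4: successors {w5}; r -> p there: w5:F. ✗
w5: no successors, so Box (r -> p) holds vacuously. ✓
Satisfying worlds: {w0, w1, w2, w3, w5}.
So Box (r -> p) fails at the other 1 world.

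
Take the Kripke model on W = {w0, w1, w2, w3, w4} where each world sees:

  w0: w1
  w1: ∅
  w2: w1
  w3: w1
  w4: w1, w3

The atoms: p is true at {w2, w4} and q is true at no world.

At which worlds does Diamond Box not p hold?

{w0, w2, w3, w4}

w0: successors {w1}; Box not p there: w1:T. ✓
w1: no successors, so Diamond Box not p fails. ✗
w2: successors {w1}; Box not p there: w1:T. ✓
w3: successors {w1}; Box not p there: w1:T. ✓
w4: successors {w1, w3}; Box not p there: w1:T, w3:T. ✓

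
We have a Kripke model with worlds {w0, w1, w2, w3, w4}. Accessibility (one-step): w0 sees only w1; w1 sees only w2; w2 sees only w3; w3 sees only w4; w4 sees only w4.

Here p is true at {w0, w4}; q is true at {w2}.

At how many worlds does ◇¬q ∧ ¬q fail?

2

w0: ◇¬q is T, ¬q is T. ✓
w1: ◇¬q is F, ¬q is T. ✗
w2: ◇¬q is T, ¬q is F. ✗
w3: ◇¬q is T, ¬q is T. ✓
w4: ◇¬q is T, ¬q is T. ✓
Satisfying worlds: {w0, w3, w4}.
So ◇¬q ∧ ¬q fails at the other 2 worlds.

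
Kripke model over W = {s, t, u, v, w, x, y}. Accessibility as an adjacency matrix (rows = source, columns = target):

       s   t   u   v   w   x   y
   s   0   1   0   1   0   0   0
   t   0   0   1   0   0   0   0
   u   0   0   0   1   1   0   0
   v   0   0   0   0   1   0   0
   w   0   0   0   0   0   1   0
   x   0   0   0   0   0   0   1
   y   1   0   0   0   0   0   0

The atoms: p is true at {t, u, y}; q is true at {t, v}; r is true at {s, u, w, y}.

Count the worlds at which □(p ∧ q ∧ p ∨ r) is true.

s: successors {t, v}; p ∧ q ∧ p ∨ r there: t:T, v:F. ✗
t: successors {u}; p ∧ q ∧ p ∨ r there: u:T. ✓
u: successors {v, w}; p ∧ q ∧ p ∨ r there: v:F, w:T. ✗
v: successors {w}; p ∧ q ∧ p ∨ r there: w:T. ✓
w: successors {x}; p ∧ q ∧ p ∨ r there: x:F. ✗
x: successors {y}; p ∧ q ∧ p ∨ r there: y:T. ✓
y: successors {s}; p ∧ q ∧ p ∨ r there: s:T. ✓
Satisfying worlds: {t, v, x, y}.

4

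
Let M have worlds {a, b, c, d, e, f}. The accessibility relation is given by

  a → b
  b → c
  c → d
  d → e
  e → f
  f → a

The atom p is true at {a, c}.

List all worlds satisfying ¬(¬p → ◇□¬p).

{e}

a: ¬p → ◇□¬p is T. ✗
b: ¬p → ◇□¬p is T. ✗
c: ¬p → ◇□¬p is T. ✗
d: ¬p → ◇□¬p is T. ✗
e: ¬p → ◇□¬p is F. ✓
f: ¬p → ◇□¬p is T. ✗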